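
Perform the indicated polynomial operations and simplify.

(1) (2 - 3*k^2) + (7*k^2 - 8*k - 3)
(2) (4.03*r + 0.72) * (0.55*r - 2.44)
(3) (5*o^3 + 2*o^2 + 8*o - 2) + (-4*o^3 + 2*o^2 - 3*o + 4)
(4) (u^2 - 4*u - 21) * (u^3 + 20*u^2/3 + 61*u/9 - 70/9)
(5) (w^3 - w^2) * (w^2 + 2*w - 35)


(1) = 4*k^2 - 8*k - 1
(2) = 2.2165*r^2 - 9.4372*r - 1.7568
(3) = o^3 + 4*o^2 + 5*o + 2
(4) = u^5 + 8*u^4/3 - 368*u^3/9 - 1574*u^2/9 - 1001*u/9 + 490/3
(5) = w^5 + w^4 - 37*w^3 + 35*w^2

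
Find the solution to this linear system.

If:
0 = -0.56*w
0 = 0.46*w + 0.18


Then:
No Solution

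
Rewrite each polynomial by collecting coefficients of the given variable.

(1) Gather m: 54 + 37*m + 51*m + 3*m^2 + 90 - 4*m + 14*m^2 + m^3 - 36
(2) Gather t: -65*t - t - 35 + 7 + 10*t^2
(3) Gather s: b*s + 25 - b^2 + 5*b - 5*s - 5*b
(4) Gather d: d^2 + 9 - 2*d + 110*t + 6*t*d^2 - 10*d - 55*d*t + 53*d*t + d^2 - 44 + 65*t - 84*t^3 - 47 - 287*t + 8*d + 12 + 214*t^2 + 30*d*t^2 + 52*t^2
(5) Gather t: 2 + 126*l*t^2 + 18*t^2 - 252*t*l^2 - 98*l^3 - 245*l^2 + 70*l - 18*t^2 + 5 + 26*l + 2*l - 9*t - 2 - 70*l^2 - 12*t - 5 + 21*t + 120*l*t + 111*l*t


(1) = m^3 + 17*m^2 + 84*m + 108
(2) = 10*t^2 - 66*t - 28
(3) = -b^2 + s*(b - 5) + 25
(4) = d^2*(6*t + 2) + d*(30*t^2 - 2*t - 4) - 84*t^3 + 266*t^2 - 112*t - 70
(5) = -98*l^3 - 315*l^2 + 126*l*t^2 + 98*l + t*(-252*l^2 + 231*l)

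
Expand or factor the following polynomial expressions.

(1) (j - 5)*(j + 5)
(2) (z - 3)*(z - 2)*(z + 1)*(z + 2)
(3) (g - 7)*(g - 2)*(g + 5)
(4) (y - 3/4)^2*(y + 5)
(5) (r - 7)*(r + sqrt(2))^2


(1) = j^2 - 25
(2) = z^4 - 2*z^3 - 7*z^2 + 8*z + 12
(3) = g^3 - 4*g^2 - 31*g + 70
(4) = y^3 + 7*y^2/2 - 111*y/16 + 45/16
(5) = r^3 - 7*r^2 + 2*sqrt(2)*r^2 - 14*sqrt(2)*r + 2*r - 14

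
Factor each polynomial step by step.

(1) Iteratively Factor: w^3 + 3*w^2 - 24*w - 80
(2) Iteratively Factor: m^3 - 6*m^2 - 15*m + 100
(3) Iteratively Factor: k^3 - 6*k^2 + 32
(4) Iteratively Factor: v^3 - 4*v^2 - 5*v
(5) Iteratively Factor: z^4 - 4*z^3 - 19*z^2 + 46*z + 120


(1) = (w - 5)*(w^2 + 8*w + 16) = (w - 5)*(w + 4)*(w + 4)
(2) = (m + 4)*(m^2 - 10*m + 25) = (m - 5)*(m + 4)*(m - 5)
(3) = (k + 2)*(k^2 - 8*k + 16) = (k - 4)*(k + 2)*(k - 4)
(4) = (v)*(v^2 - 4*v - 5) = v*(v + 1)*(v - 5)
(5) = (z + 2)*(z^3 - 6*z^2 - 7*z + 60) = (z - 4)*(z + 2)*(z^2 - 2*z - 15) = (z - 5)*(z - 4)*(z + 2)*(z + 3)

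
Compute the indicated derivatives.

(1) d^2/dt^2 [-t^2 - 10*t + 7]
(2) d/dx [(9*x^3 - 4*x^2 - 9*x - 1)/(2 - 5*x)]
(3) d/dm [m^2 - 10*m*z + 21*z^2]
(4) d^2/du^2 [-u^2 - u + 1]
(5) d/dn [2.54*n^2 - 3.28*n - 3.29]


(1) = -2
(2) = (-90*x^3 + 74*x^2 - 16*x - 23)/(25*x^2 - 20*x + 4)
(3) = 2*m - 10*z
(4) = -2
(5) = 5.08*n - 3.28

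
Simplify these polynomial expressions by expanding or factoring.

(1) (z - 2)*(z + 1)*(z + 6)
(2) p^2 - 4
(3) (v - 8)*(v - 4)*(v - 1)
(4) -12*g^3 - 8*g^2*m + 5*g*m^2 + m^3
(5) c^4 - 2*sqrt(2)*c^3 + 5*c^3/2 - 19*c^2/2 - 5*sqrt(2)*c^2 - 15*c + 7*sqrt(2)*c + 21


(1) = z^3 + 5*z^2 - 8*z - 12
(2) = (p - 2)*(p + 2)
(3) = v^3 - 13*v^2 + 44*v - 32
(4) = (-2*g + m)*(g + m)*(6*g + m)
(5) = (c - 1)*(c + 7/2)*(c - 3*sqrt(2))*(c + sqrt(2))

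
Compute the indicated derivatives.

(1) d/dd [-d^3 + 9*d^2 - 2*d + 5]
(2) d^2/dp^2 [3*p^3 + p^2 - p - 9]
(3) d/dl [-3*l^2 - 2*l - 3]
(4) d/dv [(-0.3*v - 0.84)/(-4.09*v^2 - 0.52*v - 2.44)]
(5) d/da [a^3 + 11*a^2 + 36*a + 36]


(1) = -3*d^2 + 18*d - 2
(2) = 18*p + 2
(3) = -6*l - 2
(4) = (-1.227*v^2 - 6.8712*v + 0.2952)/(16.7281*v^4 + 4.2536*v^3 + 20.2296*v^2 + 2.5376*v + 5.9536)
(5) = 3*a^2 + 22*a + 36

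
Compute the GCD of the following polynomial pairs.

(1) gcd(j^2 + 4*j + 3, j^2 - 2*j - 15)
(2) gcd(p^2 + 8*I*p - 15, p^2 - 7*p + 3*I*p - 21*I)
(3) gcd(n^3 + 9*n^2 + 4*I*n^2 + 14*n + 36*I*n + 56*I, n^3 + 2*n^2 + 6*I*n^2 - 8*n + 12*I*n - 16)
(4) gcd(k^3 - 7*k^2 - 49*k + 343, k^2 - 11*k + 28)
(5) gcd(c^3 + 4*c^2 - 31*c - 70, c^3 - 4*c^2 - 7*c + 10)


(1) = gcd((j + 1)*(j + 3), (j - 5)*(j + 3)) = j + 3
(2) = gcd((p + 3*I)*(p + 5*I), (p - 7)*(p + 3*I)) = p + 3*I
(3) = gcd((n + 2)*(n + 7)*(n + 4*I), (n + 2)*(n + 2*I)*(n + 4*I)) = n^2 + n*(2 + 4*I) + 8*I
(4) = gcd((k - 7)^2*(k + 7), (k - 7)*(k - 4)) = k - 7
(5) = c^2 - 3*c - 10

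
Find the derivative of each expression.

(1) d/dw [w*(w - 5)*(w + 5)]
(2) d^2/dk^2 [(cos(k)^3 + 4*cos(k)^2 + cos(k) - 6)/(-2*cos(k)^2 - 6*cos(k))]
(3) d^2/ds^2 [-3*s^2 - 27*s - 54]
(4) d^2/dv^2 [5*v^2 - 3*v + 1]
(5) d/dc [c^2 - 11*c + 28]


(1) = 3*w^2 - 25
(2) = (sin(k)^4 + 3)/(2*cos(k)^3)
(3) = -6
(4) = 10
(5) = 2*c - 11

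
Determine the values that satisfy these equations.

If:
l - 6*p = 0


Then:
l = 6*p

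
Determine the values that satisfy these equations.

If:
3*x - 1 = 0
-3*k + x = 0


Then:
k = 1/9
x = 1/3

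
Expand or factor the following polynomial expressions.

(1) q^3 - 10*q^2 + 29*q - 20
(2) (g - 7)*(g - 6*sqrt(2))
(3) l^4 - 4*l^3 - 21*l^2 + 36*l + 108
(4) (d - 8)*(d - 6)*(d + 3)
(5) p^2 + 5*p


(1) = (q - 5)*(q - 4)*(q - 1)
(2) = g^2 - 6*sqrt(2)*g - 7*g + 42*sqrt(2)
(3) = (l - 6)*(l - 3)*(l + 2)*(l + 3)
(4) = d^3 - 11*d^2 + 6*d + 144
(5) = p*(p + 5)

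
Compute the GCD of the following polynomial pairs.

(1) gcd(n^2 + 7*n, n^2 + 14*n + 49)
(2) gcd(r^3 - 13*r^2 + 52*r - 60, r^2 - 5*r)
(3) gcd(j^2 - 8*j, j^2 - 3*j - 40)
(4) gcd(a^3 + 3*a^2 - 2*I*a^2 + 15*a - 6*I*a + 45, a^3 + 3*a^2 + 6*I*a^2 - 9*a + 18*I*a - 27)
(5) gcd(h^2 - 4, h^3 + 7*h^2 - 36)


(1) = n + 7
(2) = gcd((r - 6)*(r - 5)*(r - 2), r*(r - 5)) = r - 5
(3) = gcd(j*(j - 8), (j - 8)*(j + 5)) = j - 8
(4) = gcd((a + 3)*(a - 5*I)*(a + 3*I), (a + 3)*(a + 3*I)^2) = a^2 + a*(3 + 3*I) + 9*I
(5) = h - 2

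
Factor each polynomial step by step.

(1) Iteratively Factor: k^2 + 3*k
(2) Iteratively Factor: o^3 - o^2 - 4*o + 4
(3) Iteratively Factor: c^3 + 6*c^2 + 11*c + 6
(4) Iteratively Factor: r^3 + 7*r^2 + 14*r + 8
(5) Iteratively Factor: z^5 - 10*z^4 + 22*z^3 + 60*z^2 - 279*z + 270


(1) = (k)*(k + 3)
(2) = (o - 2)*(o^2 + o - 2) = (o - 2)*(o + 2)*(o - 1)
(3) = (c + 1)*(c^2 + 5*c + 6) = (c + 1)*(c + 3)*(c + 2)
(4) = (r + 1)*(r^2 + 6*r + 8) = (r + 1)*(r + 2)*(r + 4)
(5) = (z - 2)*(z^4 - 8*z^3 + 6*z^2 + 72*z - 135) = (z - 2)*(z + 3)*(z^3 - 11*z^2 + 39*z - 45) = (z - 3)*(z - 2)*(z + 3)*(z^2 - 8*z + 15) = (z - 3)^2*(z - 2)*(z + 3)*(z - 5)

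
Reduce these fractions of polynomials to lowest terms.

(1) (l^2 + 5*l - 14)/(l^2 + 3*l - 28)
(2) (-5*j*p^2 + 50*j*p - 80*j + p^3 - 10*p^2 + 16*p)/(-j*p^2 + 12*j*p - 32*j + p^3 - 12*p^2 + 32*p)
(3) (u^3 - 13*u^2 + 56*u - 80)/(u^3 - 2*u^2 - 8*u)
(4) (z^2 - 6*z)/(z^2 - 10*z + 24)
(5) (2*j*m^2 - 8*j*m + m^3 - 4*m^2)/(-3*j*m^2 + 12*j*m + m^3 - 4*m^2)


(1) = (l - 2)/(l - 4)
(2) = (-5*j*p + 10*j + p^2 - 2*p)/(-j*p + 4*j + p^2 - 4*p)
(3) = (u^2 - 9*u + 20)/(u^2 + 2*u)
(4) = z/(z - 4)
(5) = (-2*j - m)/(3*j - m)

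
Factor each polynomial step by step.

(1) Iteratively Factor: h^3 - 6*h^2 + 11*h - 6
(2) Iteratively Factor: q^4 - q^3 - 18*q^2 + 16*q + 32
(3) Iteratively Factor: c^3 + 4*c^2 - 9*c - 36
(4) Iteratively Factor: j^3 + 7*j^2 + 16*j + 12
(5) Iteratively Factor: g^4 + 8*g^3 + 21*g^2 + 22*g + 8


(1) = (h - 3)*(h^2 - 3*h + 2) = (h - 3)*(h - 2)*(h - 1)
(2) = (q - 2)*(q^3 + q^2 - 16*q - 16) = (q - 4)*(q - 2)*(q^2 + 5*q + 4) = (q - 4)*(q - 2)*(q + 4)*(q + 1)
(3) = (c - 3)*(c^2 + 7*c + 12) = (c - 3)*(c + 4)*(c + 3)
(4) = (j + 3)*(j^2 + 4*j + 4) = (j + 2)*(j + 3)*(j + 2)
(5) = (g + 1)*(g^3 + 7*g^2 + 14*g + 8) = (g + 1)*(g + 2)*(g^2 + 5*g + 4) = (g + 1)*(g + 2)*(g + 4)*(g + 1)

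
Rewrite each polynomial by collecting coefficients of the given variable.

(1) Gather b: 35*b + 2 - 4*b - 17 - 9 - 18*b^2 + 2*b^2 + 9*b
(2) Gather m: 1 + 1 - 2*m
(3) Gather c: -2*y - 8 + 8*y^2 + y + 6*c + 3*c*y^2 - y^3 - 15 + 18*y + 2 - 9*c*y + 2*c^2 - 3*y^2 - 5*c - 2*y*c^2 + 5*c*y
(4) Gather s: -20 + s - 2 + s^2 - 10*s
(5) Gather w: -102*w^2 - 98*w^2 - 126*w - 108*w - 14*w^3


(1) = -16*b^2 + 40*b - 24
(2) = 2 - 2*m
(3) = c^2*(2 - 2*y) + c*(3*y^2 - 4*y + 1) - y^3 + 5*y^2 + 17*y - 21
(4) = s^2 - 9*s - 22
(5) = -14*w^3 - 200*w^2 - 234*w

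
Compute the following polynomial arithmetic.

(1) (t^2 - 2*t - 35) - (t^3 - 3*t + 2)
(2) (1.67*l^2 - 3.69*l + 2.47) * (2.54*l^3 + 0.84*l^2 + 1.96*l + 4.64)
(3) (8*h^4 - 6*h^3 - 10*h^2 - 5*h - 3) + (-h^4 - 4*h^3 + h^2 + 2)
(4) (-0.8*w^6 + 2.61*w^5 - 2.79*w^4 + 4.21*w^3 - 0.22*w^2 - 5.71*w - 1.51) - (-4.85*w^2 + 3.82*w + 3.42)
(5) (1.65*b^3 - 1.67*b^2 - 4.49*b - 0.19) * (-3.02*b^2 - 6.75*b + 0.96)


(1) = -t^3 + t^2 + t - 37
(2) = 4.2418*l^5 - 7.9698*l^4 + 6.4474*l^3 + 2.5912*l^2 - 12.2804*l + 11.4608
(3) = 7*h^4 - 10*h^3 - 9*h^2 - 5*h - 1
(4) = -0.8*w^6 + 2.61*w^5 - 2.79*w^4 + 4.21*w^3 + 4.63*w^2 - 9.53*w - 4.93
(5) = -4.983*b^5 - 6.0941*b^4 + 26.4163*b^3 + 29.2781*b^2 - 3.0279*b - 0.1824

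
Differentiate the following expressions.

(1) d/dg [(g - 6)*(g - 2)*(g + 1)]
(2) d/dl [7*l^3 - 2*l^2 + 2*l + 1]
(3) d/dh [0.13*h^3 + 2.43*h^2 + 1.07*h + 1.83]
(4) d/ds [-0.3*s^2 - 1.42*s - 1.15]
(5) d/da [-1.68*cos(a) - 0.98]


(1) = 3*g^2 - 14*g + 4
(2) = 21*l^2 - 4*l + 2
(3) = 0.39*h^2 + 4.86*h + 1.07
(4) = -0.6*s - 1.42
(5) = 1.68*sin(a)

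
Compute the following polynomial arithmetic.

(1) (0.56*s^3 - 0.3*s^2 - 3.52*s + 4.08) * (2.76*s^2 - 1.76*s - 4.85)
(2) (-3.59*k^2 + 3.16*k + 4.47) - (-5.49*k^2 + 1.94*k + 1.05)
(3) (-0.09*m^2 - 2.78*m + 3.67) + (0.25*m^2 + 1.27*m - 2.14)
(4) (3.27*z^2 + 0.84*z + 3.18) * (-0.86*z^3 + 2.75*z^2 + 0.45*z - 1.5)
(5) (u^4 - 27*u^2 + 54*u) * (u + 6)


(1) = 1.5456*s^5 - 1.8136*s^4 - 11.9032*s^3 + 18.911*s^2 + 9.8912*s - 19.788
(2) = 1.9*k^2 + 1.22*k + 3.42
(3) = 0.16*m^2 - 1.51*m + 1.53
(4) = -2.8122*z^5 + 8.2701*z^4 + 1.0467*z^3 + 4.218*z^2 + 0.171*z - 4.77
(5) = u^5 + 6*u^4 - 27*u^3 - 108*u^2 + 324*u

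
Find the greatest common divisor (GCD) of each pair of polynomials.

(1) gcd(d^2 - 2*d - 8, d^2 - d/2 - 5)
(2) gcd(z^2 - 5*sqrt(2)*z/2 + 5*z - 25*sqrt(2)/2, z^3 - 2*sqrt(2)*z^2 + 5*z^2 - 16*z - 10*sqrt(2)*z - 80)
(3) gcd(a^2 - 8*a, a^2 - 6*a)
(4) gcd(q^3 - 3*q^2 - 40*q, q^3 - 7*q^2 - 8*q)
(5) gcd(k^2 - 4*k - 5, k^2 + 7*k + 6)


(1) = d + 2
(2) = z + 5
(3) = a
(4) = q^2 - 8*q
(5) = gcd((k - 5)*(k + 1), (k + 1)*(k + 6)) = k + 1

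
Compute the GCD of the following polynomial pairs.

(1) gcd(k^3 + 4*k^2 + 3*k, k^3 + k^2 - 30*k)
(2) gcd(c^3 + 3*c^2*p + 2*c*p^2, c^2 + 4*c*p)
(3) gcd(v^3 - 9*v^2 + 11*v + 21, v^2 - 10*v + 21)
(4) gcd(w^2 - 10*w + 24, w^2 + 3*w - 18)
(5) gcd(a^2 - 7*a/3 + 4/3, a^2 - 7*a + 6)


(1) = gcd(k*(k + 1)*(k + 3), k*(k - 5)*(k + 6)) = k
(2) = c
(3) = gcd((v - 7)*(v - 3)*(v + 1), (v - 7)*(v - 3)) = v^2 - 10*v + 21
(4) = 1
(5) = gcd((a - 4/3)*(a - 1), (a - 6)*(a - 1)) = a - 1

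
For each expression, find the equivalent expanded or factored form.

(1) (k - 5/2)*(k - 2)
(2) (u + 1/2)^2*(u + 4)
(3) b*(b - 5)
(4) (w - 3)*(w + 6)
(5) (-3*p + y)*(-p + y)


(1) = k^2 - 9*k/2 + 5
(2) = u^3 + 5*u^2 + 17*u/4 + 1
(3) = b^2 - 5*b
(4) = w^2 + 3*w - 18
(5) = 3*p^2 - 4*p*y + y^2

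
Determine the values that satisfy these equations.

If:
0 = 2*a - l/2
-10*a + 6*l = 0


Then:
a = 0
l = 0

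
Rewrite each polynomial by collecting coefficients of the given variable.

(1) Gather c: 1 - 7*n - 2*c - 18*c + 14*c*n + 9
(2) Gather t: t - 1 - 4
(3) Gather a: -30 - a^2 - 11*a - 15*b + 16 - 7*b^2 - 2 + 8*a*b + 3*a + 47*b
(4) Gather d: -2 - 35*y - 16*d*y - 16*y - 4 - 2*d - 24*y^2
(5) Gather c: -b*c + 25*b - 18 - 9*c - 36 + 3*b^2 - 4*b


(1) = c*(14*n - 20) - 7*n + 10
(2) = t - 5
(3) = -a^2 + a*(8*b - 8) - 7*b^2 + 32*b - 16
(4) = d*(-16*y - 2) - 24*y^2 - 51*y - 6
(5) = 3*b^2 + 21*b + c*(-b - 9) - 54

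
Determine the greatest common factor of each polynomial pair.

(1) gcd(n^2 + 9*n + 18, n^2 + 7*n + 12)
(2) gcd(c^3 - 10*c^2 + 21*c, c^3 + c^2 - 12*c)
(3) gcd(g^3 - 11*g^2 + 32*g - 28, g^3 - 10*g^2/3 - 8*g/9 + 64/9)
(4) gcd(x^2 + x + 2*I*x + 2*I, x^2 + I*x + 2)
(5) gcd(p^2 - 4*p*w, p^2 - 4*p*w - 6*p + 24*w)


(1) = gcd((n + 3)*(n + 6), (n + 3)*(n + 4)) = n + 3
(2) = c^2 - 3*c
(3) = g - 2
(4) = x + 2*I
(5) = p - 4*w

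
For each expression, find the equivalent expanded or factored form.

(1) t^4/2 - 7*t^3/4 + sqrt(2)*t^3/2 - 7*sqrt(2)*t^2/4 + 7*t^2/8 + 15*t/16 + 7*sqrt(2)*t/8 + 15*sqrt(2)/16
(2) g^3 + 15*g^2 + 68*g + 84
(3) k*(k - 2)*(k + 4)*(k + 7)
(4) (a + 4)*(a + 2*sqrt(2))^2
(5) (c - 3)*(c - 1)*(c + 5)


(1) = (t/2 + sqrt(2)/2)*(t - 5/2)*(t - 3/2)*(t + 1/2)
(2) = (g + 2)*(g + 6)*(g + 7)
(3) = k^4 + 9*k^3 + 6*k^2 - 56*k
(4) = a^3 + 4*a^2 + 4*sqrt(2)*a^2 + 8*a + 16*sqrt(2)*a + 32
(5) = c^3 + c^2 - 17*c + 15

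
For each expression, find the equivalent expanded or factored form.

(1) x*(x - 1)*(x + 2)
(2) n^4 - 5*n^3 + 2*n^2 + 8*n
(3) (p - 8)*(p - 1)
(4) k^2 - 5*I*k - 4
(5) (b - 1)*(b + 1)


(1) = x^3 + x^2 - 2*x
(2) = n*(n - 4)*(n - 2)*(n + 1)
(3) = p^2 - 9*p + 8
(4) = (k - 4*I)*(k - I)
(5) = b^2 - 1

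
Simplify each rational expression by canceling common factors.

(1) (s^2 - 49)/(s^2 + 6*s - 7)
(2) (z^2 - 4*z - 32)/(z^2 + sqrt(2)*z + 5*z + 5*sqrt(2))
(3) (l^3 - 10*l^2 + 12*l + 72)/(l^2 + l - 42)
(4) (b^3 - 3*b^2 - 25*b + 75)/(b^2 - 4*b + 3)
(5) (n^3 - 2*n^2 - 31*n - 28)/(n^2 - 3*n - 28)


(1) = (s - 7)/(s - 1)
(2) = (z^2 - 4*z - 32)/(z^2 + z*(sqrt(2) + 5) + 5*sqrt(2))
(3) = (l^2 - 4*l - 12)/(l + 7)
(4) = (b^2 - 25)/(b - 1)
(5) = n + 1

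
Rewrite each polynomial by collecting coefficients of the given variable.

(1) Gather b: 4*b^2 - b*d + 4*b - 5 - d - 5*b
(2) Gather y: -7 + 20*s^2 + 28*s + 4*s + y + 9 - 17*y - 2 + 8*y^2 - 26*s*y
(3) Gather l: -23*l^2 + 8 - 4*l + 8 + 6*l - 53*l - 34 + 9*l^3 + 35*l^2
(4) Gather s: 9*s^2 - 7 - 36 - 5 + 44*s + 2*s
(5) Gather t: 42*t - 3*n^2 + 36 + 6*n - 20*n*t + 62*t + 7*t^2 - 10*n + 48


(1) = 4*b^2 + b*(-d - 1) - d - 5
(2) = 20*s^2 + 32*s + 8*y^2 + y*(-26*s - 16)
(3) = 9*l^3 + 12*l^2 - 51*l - 18
(4) = 9*s^2 + 46*s - 48
(5) = -3*n^2 - 4*n + 7*t^2 + t*(104 - 20*n) + 84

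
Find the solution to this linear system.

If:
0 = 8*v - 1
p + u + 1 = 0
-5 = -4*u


Then:
p = -9/4
u = 5/4
v = 1/8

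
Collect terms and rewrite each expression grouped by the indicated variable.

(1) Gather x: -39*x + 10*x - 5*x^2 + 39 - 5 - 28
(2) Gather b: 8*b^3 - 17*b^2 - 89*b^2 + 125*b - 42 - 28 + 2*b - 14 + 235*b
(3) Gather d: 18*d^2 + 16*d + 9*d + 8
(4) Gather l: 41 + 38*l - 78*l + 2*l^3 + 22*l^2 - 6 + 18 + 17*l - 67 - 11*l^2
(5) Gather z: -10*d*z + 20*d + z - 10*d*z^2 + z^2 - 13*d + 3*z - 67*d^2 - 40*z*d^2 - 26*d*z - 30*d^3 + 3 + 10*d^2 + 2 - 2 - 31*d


(1) = -5*x^2 - 29*x + 6
(2) = 8*b^3 - 106*b^2 + 362*b - 84
(3) = 18*d^2 + 25*d + 8
(4) = 2*l^3 + 11*l^2 - 23*l - 14
(5) = -30*d^3 - 57*d^2 - 24*d + z^2*(1 - 10*d) + z*(-40*d^2 - 36*d + 4) + 3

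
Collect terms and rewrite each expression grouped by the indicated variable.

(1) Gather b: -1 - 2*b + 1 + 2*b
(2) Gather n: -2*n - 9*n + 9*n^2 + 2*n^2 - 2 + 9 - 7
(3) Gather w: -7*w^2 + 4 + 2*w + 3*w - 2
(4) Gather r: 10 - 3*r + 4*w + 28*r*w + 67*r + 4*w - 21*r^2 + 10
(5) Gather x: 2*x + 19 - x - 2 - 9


(1) = 0
(2) = 11*n^2 - 11*n
(3) = -7*w^2 + 5*w + 2
(4) = -21*r^2 + r*(28*w + 64) + 8*w + 20
(5) = x + 8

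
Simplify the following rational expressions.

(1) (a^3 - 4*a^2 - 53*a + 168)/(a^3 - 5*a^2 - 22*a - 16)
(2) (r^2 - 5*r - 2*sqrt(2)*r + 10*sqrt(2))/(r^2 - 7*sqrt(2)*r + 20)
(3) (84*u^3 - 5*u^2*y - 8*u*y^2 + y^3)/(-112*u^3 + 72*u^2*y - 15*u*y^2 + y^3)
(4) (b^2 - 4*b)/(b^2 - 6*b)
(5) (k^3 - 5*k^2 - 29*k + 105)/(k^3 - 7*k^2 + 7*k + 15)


(1) = (a^2 + 4*a - 21)/(a^2 + 3*a + 2)
(2) = (r - 5)/(r - 5*sqrt(2))
(3) = (3*u + y)/(-4*u + y)
(4) = (b - 4)/(b - 6)
(5) = (k^2 - 2*k - 35)/(k^2 - 4*k - 5)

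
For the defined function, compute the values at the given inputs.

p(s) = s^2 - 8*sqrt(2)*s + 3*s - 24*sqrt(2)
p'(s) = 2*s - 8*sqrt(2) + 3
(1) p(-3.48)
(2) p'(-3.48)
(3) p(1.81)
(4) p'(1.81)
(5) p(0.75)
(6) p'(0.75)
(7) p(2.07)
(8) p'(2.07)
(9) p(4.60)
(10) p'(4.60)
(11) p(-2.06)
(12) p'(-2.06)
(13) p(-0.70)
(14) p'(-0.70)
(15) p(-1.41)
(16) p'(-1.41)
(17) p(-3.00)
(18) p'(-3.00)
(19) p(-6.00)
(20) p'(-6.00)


(1) = 7.10
(2) = -15.27
(3) = -45.71
(4) = -4.69
(5) = -39.61
(6) = -6.81
(7) = -46.87
(8) = -4.17
(9) = -51.02
(10) = 0.89
(11) = -12.57
(12) = -12.43
(13) = -27.63
(14) = -9.71
(15) = -20.23
(16) = -11.13
(17) = 0.00
(18) = -14.31
(19) = 51.94
(20) = -20.31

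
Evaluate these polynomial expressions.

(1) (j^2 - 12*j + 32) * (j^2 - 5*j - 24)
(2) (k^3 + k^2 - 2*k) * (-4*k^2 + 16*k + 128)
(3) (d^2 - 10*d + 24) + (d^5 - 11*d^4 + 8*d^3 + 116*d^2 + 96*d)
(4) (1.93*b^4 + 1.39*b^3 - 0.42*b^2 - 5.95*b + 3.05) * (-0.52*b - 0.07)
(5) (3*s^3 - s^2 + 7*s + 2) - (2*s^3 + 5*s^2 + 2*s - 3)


(1) = j^4 - 17*j^3 + 68*j^2 + 128*j - 768
(2) = -4*k^5 + 12*k^4 + 152*k^3 + 96*k^2 - 256*k
(3) = d^5 - 11*d^4 + 8*d^3 + 117*d^2 + 86*d + 24
(4) = -1.0036*b^5 - 0.8579*b^4 + 0.1211*b^3 + 3.1234*b^2 - 1.1695*b - 0.2135
(5) = s^3 - 6*s^2 + 5*s + 5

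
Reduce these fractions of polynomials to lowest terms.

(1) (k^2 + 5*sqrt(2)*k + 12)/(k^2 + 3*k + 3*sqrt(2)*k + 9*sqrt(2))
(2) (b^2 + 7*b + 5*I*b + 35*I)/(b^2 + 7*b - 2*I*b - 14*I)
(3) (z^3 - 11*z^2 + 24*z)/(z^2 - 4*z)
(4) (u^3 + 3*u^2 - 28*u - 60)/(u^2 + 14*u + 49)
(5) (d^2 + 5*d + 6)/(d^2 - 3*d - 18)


(1) = (k + 2*sqrt(2))/(k + 3)
(2) = (b + 5*I)/(b - 2*I)
(3) = (z^2 - 11*z + 24)/(z - 4)
(4) = (u^3 + 3*u^2 - 28*u - 60)/(u^2 + 14*u + 49)
(5) = (d + 2)/(d - 6)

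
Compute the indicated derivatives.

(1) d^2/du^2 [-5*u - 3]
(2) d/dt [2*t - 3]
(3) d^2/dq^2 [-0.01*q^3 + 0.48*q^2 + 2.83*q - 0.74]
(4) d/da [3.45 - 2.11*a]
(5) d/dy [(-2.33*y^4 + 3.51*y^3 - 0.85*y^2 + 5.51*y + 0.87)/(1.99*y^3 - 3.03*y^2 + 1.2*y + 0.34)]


(1) = 0
(2) = 2
(3) = 0.96 - 0.06*q
(4) = -2.11000000000000
(5) = (-4.6367*y^6 + 14.1198*y^5 - 17.3318*y^4 - 16.6746*y^3 + 14.0616*y^2 + 4.6942*y + 0.8294)/(3.9601*y^6 - 12.0594*y^5 + 13.9569*y^4 - 5.9188*y^3 - 0.6204*y^2 + 0.816*y + 0.1156)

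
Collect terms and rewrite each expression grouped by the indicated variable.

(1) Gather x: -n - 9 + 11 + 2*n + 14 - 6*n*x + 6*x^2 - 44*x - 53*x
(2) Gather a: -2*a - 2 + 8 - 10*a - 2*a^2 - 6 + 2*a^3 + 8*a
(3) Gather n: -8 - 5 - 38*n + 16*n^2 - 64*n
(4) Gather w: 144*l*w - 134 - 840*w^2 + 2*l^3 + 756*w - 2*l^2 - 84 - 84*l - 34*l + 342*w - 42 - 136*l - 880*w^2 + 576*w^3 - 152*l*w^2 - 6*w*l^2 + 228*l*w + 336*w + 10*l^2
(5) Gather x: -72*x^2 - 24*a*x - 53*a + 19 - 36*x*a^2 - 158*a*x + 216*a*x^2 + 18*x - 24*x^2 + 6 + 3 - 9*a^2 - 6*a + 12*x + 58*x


(1) = n + 6*x^2 + x*(-6*n - 97) + 16
(2) = 2*a^3 - 2*a^2 - 4*a
(3) = 16*n^2 - 102*n - 13
(4) = 2*l^3 + 8*l^2 - 254*l + 576*w^3 + w^2*(-152*l - 1720) + w*(-6*l^2 + 372*l + 1434) - 260
(5) = -9*a^2 - 59*a + x^2*(216*a - 96) + x*(-36*a^2 - 182*a + 88) + 28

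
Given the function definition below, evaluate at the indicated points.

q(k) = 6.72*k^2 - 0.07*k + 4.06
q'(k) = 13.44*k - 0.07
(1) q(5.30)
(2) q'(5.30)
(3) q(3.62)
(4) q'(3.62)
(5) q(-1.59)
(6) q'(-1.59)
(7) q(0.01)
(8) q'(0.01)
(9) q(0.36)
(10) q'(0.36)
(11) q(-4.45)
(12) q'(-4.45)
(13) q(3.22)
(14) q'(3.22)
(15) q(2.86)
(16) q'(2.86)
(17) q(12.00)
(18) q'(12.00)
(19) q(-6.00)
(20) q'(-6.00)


(1) = 192.45
(2) = 71.16
(3) = 91.87
(4) = 48.58
(5) = 21.16
(6) = -21.44
(7) = 4.06
(8) = 0.06
(9) = 4.91
(10) = 4.77
(11) = 137.44
(12) = -59.88
(13) = 73.51
(14) = 43.21
(15) = 58.83
(16) = 38.37
(17) = 970.90
(18) = 161.21
(19) = 246.40
(20) = -80.71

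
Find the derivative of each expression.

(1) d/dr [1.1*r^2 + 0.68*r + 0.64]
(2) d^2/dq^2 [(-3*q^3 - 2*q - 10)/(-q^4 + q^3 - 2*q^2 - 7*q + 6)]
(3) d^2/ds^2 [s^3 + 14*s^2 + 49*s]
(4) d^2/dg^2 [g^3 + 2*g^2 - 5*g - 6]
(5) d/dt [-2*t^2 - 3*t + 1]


(1) = 2.2*r + 0.68
(2) = 2*(3*q^9 - 6*q^7 - 57*q^6 + 147*q^5 + 78*q^4 + 305*q^3 - 180*q^2 + 636*q + 694)/(q^12 - 3*q^11 + 9*q^10 + 8*q^9 - 42*q^8 + 129*q^7 - 19*q^6 - 243*q^5 + 582*q^4 - 269*q^3 - 666*q^2 + 756*q - 216)
(3) = 6*s + 28
(4) = 6*g + 4
(5) = -4*t - 3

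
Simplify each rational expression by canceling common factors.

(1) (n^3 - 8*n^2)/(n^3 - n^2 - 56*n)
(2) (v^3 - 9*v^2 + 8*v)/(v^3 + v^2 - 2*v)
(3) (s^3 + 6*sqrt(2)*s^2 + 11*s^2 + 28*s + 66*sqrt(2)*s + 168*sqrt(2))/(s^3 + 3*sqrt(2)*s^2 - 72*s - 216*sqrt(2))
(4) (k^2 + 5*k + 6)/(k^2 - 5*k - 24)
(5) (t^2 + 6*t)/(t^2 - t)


(1) = n/(n + 7)
(2) = (v - 8)/(v + 2)
(3) = (s^2 + 11*s + 28)/(s^2 - 3*sqrt(2)*s - 36)
(4) = (k + 2)/(k - 8)
(5) = (t + 6)/(t - 1)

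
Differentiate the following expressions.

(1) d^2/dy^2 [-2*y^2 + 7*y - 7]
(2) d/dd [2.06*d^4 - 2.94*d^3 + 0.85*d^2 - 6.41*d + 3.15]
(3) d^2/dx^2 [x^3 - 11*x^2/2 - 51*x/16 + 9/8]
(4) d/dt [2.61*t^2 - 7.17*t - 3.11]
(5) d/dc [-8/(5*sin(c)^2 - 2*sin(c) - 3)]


(1) = -4
(2) = 8.24*d^3 - 8.82*d^2 + 1.7*d - 6.41
(3) = 6*x - 11
(4) = 5.22*t - 7.17
(5) = 16*(5*sin(c) - 1)*cos(c)/(-5*sin(c)^2 + 2*sin(c) + 3)^2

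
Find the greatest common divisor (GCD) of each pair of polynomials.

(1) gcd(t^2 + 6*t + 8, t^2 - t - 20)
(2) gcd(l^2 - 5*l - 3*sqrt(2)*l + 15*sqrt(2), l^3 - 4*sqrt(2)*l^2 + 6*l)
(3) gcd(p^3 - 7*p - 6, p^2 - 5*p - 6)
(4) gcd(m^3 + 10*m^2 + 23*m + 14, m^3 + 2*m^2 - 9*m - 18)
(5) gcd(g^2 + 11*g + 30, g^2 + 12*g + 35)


(1) = gcd((t + 2)*(t + 4), (t - 5)*(t + 4)) = t + 4
(2) = l - 3*sqrt(2)
(3) = gcd((p - 3)*(p + 1)*(p + 2), (p - 6)*(p + 1)) = p + 1
(4) = gcd((m + 1)*(m + 2)*(m + 7), (m - 3)*(m + 2)*(m + 3)) = m + 2
(5) = g + 5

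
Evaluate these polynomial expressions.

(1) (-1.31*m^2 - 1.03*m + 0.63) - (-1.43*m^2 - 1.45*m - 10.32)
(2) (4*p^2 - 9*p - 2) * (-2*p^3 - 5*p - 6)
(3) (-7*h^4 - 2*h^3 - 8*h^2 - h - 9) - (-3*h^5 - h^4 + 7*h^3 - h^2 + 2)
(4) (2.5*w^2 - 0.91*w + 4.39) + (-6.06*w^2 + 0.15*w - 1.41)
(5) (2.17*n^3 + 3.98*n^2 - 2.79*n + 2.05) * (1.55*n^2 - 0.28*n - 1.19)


(1) = 0.12*m^2 + 0.42*m + 10.95
(2) = -8*p^5 + 18*p^4 - 16*p^3 + 21*p^2 + 64*p + 12
(3) = 3*h^5 - 6*h^4 - 9*h^3 - 7*h^2 - h - 11
(4) = -3.56*w^2 - 0.76*w + 2.98
(5) = 3.3635*n^5 + 5.5614*n^4 - 8.0212*n^3 - 0.7775*n^2 + 2.7461*n - 2.4395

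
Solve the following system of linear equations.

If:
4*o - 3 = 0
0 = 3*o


Then:
No Solution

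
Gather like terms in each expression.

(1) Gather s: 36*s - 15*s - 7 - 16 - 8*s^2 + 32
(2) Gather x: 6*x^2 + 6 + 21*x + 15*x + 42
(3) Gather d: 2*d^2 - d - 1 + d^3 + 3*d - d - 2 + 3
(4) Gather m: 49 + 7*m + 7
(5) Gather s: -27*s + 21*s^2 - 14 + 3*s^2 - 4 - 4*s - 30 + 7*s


(1) = -8*s^2 + 21*s + 9
(2) = 6*x^2 + 36*x + 48
(3) = d^3 + 2*d^2 + d
(4) = 7*m + 56
(5) = 24*s^2 - 24*s - 48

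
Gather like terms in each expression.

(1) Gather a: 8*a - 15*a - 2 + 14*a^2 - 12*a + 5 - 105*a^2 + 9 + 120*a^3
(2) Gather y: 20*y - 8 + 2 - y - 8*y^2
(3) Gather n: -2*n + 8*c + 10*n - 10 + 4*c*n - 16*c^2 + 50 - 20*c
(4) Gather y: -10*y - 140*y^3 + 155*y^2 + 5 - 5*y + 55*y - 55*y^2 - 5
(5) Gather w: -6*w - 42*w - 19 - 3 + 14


(1) = 120*a^3 - 91*a^2 - 19*a + 12
(2) = -8*y^2 + 19*y - 6
(3) = -16*c^2 - 12*c + n*(4*c + 8) + 40
(4) = -140*y^3 + 100*y^2 + 40*y
(5) = -48*w - 8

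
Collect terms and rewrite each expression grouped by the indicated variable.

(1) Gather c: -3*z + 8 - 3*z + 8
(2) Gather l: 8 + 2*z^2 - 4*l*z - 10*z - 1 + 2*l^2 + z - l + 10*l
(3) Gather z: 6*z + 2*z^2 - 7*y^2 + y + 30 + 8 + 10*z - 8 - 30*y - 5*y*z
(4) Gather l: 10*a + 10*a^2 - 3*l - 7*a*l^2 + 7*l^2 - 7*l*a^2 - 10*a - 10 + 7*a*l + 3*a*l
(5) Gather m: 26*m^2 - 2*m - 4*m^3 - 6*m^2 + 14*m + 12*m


(1) = 16 - 6*z
(2) = 2*l^2 + l*(9 - 4*z) + 2*z^2 - 9*z + 7
(3) = -7*y^2 - 29*y + 2*z^2 + z*(16 - 5*y) + 30
(4) = 10*a^2 + l^2*(7 - 7*a) + l*(-7*a^2 + 10*a - 3) - 10
(5) = -4*m^3 + 20*m^2 + 24*m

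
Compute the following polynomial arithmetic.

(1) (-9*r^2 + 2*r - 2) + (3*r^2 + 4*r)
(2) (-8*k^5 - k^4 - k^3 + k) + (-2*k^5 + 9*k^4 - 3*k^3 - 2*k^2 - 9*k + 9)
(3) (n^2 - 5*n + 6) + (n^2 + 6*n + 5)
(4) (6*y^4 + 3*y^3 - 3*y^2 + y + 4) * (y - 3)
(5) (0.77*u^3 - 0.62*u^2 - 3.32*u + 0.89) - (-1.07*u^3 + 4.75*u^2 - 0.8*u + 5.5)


(1) = -6*r^2 + 6*r - 2
(2) = -10*k^5 + 8*k^4 - 4*k^3 - 2*k^2 - 8*k + 9
(3) = 2*n^2 + n + 11
(4) = 6*y^5 - 15*y^4 - 12*y^3 + 10*y^2 + y - 12
(5) = 1.84*u^3 - 5.37*u^2 - 2.52*u - 4.61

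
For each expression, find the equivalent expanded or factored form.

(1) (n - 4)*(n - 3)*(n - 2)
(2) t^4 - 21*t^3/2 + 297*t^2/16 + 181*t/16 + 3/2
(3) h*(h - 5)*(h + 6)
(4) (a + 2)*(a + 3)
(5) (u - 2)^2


(1) = n^3 - 9*n^2 + 26*n - 24
(2) = (t - 8)*(t - 3)*(t + 1/4)^2
(3) = h^3 + h^2 - 30*h
(4) = a^2 + 5*a + 6
(5) = u^2 - 4*u + 4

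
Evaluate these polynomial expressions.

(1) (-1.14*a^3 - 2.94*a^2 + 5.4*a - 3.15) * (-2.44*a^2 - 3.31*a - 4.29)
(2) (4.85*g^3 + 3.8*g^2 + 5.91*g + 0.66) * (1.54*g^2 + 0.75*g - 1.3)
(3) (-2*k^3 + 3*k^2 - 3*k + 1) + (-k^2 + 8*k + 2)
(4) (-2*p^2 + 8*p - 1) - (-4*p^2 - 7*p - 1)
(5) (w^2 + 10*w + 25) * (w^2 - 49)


(1) = 2.7816*a^5 + 10.947*a^4 + 1.446*a^3 + 2.4246*a^2 - 12.7395*a + 13.5135
(2) = 7.469*g^5 + 9.4895*g^4 + 5.6464*g^3 + 0.5089*g^2 - 7.188*g - 0.858
(3) = -2*k^3 + 2*k^2 + 5*k + 3
(4) = 2*p^2 + 15*p
(5) = w^4 + 10*w^3 - 24*w^2 - 490*w - 1225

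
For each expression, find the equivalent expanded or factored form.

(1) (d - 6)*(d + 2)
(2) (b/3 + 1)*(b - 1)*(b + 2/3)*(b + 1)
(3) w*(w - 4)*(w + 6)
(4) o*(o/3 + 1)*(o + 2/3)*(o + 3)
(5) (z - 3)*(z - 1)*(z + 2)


(1) = d^2 - 4*d - 12
(2) = b^4/3 + 11*b^3/9 + b^2/3 - 11*b/9 - 2/3
(3) = w^3 + 2*w^2 - 24*w
(4) = o^4/3 + 20*o^3/9 + 13*o^2/3 + 2*o
(5) = z^3 - 2*z^2 - 5*z + 6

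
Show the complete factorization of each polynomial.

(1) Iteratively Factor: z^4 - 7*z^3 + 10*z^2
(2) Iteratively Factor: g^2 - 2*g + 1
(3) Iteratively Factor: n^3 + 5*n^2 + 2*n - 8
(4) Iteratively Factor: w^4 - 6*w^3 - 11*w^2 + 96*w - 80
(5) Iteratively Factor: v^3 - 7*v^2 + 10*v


(1) = (z)*(z^3 - 7*z^2 + 10*z) = z*(z - 2)*(z^2 - 5*z) = z*(z - 5)*(z - 2)*(z)
(2) = (g - 1)*(g - 1)
(3) = (n - 1)*(n^2 + 6*n + 8) = (n - 1)*(n + 2)*(n + 4)
(4) = (w - 5)*(w^3 - w^2 - 16*w + 16) = (w - 5)*(w - 1)*(w^2 - 16) = (w - 5)*(w - 1)*(w + 4)*(w - 4)
(5) = (v - 5)*(v^2 - 2*v) = (v - 5)*(v - 2)*(v)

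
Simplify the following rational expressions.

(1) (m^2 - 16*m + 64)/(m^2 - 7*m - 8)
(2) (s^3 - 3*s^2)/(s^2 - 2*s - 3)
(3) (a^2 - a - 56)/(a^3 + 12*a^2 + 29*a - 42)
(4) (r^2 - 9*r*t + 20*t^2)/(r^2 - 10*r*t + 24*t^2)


(1) = (m - 8)/(m + 1)
(2) = s^2/(s + 1)
(3) = (a - 8)/(a^2 + 5*a - 6)
(4) = (r - 5*t)/(r - 6*t)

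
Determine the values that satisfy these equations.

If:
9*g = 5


Then:
g = 5/9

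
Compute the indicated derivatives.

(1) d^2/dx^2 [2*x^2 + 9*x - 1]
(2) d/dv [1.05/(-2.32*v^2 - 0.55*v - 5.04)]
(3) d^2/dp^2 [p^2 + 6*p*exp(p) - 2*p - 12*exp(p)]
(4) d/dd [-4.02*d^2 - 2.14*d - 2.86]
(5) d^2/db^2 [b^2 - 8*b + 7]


(1) = 4
(2) = (4.872*v + 0.5775)/(2.32*v^2 + 0.55*v + 5.04)^2
(3) = 6*p*exp(p) + 2
(4) = -8.04*d - 2.14
(5) = 2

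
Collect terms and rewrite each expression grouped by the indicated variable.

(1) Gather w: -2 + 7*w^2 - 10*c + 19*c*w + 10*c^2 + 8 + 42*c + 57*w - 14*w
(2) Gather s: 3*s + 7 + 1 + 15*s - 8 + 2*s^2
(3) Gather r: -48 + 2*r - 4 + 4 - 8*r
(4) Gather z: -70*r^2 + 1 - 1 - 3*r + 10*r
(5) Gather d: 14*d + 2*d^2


(1) = 10*c^2 + 32*c + 7*w^2 + w*(19*c + 43) + 6
(2) = 2*s^2 + 18*s
(3) = -6*r - 48
(4) = -70*r^2 + 7*r
(5) = 2*d^2 + 14*d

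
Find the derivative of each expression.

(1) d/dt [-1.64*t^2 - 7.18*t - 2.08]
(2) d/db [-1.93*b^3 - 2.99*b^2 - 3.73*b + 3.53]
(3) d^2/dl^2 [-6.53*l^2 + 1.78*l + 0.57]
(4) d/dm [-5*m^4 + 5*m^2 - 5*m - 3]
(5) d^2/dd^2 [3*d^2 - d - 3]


(1) = -3.28*t - 7.18
(2) = -5.79*b^2 - 5.98*b - 3.73
(3) = -13.0600000000000
(4) = -20*m^3 + 10*m - 5
(5) = 6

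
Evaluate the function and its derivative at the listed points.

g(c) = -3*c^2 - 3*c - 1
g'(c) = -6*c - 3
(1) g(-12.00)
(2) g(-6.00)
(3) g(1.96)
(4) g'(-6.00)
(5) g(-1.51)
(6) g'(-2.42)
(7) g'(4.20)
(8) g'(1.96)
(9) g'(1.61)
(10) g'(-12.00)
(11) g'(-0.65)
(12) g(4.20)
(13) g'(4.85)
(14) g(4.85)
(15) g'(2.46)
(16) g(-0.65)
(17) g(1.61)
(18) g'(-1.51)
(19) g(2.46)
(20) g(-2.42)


(1) = -397.00
(2) = -91.00
(3) = -18.40
(4) = 33.00
(5) = -3.31
(6) = 11.52
(7) = -28.20
(8) = -14.76
(9) = -12.66
(10) = 69.00
(11) = 0.90
(12) = -66.52
(13) = -32.10
(14) = -86.12
(15) = -17.76
(16) = -0.32
(17) = -13.61
(18) = 6.06
(19) = -26.53
(20) = -11.31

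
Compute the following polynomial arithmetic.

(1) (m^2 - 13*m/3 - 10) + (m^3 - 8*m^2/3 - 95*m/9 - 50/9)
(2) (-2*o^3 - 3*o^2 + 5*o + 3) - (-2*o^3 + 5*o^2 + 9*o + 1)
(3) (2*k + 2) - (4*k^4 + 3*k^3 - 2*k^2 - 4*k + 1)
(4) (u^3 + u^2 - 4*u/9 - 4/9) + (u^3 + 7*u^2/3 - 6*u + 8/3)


(1) = m^3 - 5*m^2/3 - 134*m/9 - 140/9
(2) = -8*o^2 - 4*o + 2
(3) = -4*k^4 - 3*k^3 + 2*k^2 + 6*k + 1
(4) = 2*u^3 + 10*u^2/3 - 58*u/9 + 20/9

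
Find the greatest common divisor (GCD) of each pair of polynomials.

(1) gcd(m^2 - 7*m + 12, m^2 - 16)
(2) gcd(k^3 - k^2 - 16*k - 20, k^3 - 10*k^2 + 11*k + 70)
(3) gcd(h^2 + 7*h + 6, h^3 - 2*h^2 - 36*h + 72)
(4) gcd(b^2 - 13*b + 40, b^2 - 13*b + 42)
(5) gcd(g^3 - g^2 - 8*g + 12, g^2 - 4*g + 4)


(1) = gcd((m - 4)*(m - 3), (m - 4)*(m + 4)) = m - 4
(2) = k^2 - 3*k - 10
(3) = h + 6
(4) = 1
(5) = g^2 - 4*g + 4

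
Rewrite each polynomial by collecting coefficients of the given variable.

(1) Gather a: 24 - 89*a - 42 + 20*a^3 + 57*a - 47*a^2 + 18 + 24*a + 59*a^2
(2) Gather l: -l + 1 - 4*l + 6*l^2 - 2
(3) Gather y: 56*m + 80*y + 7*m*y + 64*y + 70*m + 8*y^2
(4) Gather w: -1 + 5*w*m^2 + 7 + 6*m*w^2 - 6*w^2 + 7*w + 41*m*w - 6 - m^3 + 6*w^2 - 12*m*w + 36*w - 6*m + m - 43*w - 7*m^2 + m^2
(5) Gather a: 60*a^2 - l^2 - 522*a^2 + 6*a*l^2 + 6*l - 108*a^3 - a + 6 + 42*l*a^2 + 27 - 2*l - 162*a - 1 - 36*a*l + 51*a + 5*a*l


(1) = 20*a^3 + 12*a^2 - 8*a
(2) = 6*l^2 - 5*l - 1
(3) = 126*m + 8*y^2 + y*(7*m + 144)
(4) = -m^3 - 6*m^2 + 6*m*w^2 - 5*m + w*(5*m^2 + 29*m)
(5) = -108*a^3 + a^2*(42*l - 462) + a*(6*l^2 - 31*l - 112) - l^2 + 4*l + 32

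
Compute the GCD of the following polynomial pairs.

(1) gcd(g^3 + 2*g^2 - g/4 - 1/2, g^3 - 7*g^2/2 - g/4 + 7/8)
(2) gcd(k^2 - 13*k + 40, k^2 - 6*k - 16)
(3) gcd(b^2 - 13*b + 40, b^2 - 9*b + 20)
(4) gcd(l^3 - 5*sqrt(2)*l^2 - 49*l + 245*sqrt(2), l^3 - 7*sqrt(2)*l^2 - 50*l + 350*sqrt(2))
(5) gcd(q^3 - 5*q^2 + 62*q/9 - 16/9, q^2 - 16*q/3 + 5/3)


(1) = gcd((g - 1/2)*(g + 1/2)*(g + 2), (g - 7/2)*(g - 1/2)*(g + 1/2)) = g^2 - 1/4
(2) = gcd((k - 8)*(k - 5), (k - 8)*(k + 2)) = k - 8
(3) = b - 5
(4) = l - 5*sqrt(2)
(5) = gcd((q - 8/3)*(q - 2)*(q - 1/3), (q - 5)*(q - 1/3)) = q - 1/3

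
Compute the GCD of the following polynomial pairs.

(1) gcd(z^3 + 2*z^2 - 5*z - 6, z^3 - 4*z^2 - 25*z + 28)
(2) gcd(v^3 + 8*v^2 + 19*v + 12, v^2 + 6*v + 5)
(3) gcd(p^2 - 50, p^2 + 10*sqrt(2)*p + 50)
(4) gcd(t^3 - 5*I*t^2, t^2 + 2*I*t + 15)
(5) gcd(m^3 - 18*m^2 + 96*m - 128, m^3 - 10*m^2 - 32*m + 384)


(1) = 1
(2) = gcd((v + 1)*(v + 3)*(v + 4), (v + 1)*(v + 5)) = v + 1
(3) = p + 5*sqrt(2)
(4) = gcd(t^2*(t - 5*I), (t - 3*I)*(t + 5*I)) = 1
(5) = gcd((m - 8)^2*(m - 2), (m - 8)^2*(m + 6)) = m^2 - 16*m + 64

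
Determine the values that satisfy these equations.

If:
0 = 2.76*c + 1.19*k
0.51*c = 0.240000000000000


Then:
c = 0.47
k = -1.09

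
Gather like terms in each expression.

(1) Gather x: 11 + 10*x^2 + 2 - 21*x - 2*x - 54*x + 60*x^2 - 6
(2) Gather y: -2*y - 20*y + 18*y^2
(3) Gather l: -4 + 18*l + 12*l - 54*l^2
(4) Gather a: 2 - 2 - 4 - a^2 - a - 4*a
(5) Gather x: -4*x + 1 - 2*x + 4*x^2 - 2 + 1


(1) = 70*x^2 - 77*x + 7
(2) = 18*y^2 - 22*y
(3) = -54*l^2 + 30*l - 4
(4) = -a^2 - 5*a - 4
(5) = 4*x^2 - 6*x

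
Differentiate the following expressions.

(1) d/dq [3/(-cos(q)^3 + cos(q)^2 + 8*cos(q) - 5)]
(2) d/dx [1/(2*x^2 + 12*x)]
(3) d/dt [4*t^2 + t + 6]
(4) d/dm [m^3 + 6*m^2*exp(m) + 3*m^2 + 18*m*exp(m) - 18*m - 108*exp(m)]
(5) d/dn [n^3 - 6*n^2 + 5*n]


(1) = 3*(-3*cos(q)^2 + 2*cos(q) + 8)*sin(q)/(cos(q)^3 - cos(q)^2 - 8*cos(q) + 5)^2
(2) = (-x - 3)/(x^2*(x + 6)^2)
(3) = 8*t + 1
(4) = 6*m^2*exp(m) + 3*m^2 + 30*m*exp(m) + 6*m - 90*exp(m) - 18
(5) = 3*n^2 - 12*n + 5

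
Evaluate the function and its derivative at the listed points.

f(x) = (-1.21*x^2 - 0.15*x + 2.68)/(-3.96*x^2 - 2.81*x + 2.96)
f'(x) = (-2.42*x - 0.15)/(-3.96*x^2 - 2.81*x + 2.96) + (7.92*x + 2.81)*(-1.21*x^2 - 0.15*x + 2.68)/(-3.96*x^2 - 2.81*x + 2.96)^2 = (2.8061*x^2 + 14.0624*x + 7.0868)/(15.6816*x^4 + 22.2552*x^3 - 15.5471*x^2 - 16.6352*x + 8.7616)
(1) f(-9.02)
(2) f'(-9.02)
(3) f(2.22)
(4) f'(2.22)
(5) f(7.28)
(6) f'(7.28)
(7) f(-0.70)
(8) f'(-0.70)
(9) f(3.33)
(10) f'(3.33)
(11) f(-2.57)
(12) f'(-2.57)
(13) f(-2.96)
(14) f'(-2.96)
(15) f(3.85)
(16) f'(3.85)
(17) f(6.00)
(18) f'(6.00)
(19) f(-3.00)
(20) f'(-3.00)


(1) = 0.32
(2) = 0.00
(3) = 0.16
(4) = 0.10
(5) = 0.28
(6) = 0.00
(7) = 0.73
(8) = -0.15
(9) = 0.22
(10) = 0.03
(11) = 0.31
(12) = -0.04
(13) = 0.32
(14) = -0.02
(15) = 0.24
(16) = 0.02
(17) = 0.27
(18) = 0.01
(19) = 0.32
(20) = -0.02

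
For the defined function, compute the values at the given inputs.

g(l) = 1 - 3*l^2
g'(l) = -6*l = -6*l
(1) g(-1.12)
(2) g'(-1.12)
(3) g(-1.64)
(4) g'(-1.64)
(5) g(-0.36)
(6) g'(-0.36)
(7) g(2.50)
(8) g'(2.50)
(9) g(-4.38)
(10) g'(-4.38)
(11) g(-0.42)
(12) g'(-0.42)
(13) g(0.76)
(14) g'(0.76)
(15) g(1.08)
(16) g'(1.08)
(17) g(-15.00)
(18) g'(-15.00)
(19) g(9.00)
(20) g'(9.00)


(1) = -2.76
(2) = 6.72
(3) = -7.07
(4) = 9.84
(5) = 0.61
(6) = 2.16
(7) = -17.75
(8) = -15.00
(9) = -56.55
(10) = 26.28
(11) = 0.47
(12) = 2.52
(13) = -0.73
(14) = -4.56
(15) = -2.50
(16) = -6.48
(17) = -674.00
(18) = 90.00
(19) = -242.00
(20) = -54.00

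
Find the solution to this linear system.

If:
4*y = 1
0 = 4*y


Then:
No Solution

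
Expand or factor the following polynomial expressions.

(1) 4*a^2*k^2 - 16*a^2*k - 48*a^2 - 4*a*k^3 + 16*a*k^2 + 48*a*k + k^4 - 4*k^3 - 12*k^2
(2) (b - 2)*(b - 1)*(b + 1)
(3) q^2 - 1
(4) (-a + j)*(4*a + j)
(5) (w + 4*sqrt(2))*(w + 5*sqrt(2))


(1) = (-2*a + k)^2*(k - 6)*(k + 2)
(2) = b^3 - 2*b^2 - b + 2
(3) = (q - 1)*(q + 1)
(4) = -4*a^2 + 3*a*j + j^2
(5) = w^2 + 9*sqrt(2)*w + 40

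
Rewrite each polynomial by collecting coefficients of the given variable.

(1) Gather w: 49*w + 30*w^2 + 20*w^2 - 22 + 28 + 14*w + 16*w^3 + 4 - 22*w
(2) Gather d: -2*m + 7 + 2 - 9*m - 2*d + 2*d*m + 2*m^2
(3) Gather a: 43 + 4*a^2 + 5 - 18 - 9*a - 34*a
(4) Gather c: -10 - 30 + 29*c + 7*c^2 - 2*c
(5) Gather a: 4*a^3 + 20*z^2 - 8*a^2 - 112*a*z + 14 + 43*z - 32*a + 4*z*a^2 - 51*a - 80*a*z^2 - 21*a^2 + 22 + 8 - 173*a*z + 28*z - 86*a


(1) = 16*w^3 + 50*w^2 + 41*w + 10
(2) = d*(2*m - 2) + 2*m^2 - 11*m + 9
(3) = 4*a^2 - 43*a + 30
(4) = 7*c^2 + 27*c - 40
(5) = 4*a^3 + a^2*(4*z - 29) + a*(-80*z^2 - 285*z - 169) + 20*z^2 + 71*z + 44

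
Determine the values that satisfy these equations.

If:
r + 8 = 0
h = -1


Then:
h = -1
r = -8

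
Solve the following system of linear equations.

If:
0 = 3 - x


Then:
x = 3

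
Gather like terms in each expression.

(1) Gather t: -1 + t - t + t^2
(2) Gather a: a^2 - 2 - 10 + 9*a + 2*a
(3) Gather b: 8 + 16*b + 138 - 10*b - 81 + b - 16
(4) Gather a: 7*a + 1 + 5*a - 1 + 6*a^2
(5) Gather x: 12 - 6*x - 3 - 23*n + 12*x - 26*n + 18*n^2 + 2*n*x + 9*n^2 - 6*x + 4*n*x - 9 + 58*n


(1) = t^2 - 1
(2) = a^2 + 11*a - 12
(3) = 7*b + 49
(4) = 6*a^2 + 12*a
(5) = 27*n^2 + 6*n*x + 9*n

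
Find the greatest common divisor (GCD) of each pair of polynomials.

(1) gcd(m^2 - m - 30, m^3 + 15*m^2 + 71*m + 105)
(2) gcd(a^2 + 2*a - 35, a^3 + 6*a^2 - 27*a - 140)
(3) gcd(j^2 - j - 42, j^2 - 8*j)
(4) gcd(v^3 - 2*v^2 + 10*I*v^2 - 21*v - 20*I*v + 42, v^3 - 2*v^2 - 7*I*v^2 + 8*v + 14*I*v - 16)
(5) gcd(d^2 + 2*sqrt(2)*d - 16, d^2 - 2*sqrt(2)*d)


(1) = gcd((m - 6)*(m + 5), (m + 3)*(m + 5)*(m + 7)) = m + 5
(2) = gcd((a - 5)*(a + 7), (a - 5)*(a + 4)*(a + 7)) = a^2 + 2*a - 35
(3) = gcd((j - 7)*(j + 6), j*(j - 8)) = 1
(4) = gcd((v - 2)*(v + 3*I)*(v + 7*I), (v - 2)*(v - 8*I)*(v + I)) = v - 2
(5) = gcd((d - 2*sqrt(2))*(d + 4*sqrt(2)), d*(d - 2*sqrt(2))) = d - 2*sqrt(2)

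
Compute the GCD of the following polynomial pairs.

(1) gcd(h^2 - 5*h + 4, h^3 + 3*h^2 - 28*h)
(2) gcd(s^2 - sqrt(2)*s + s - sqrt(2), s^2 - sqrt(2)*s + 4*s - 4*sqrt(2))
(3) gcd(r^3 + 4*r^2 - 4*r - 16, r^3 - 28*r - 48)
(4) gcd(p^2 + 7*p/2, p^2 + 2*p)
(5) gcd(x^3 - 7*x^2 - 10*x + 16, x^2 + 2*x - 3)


(1) = h - 4
(2) = s - sqrt(2)
(3) = gcd((r - 2)*(r + 2)*(r + 4), (r - 6)*(r + 2)*(r + 4)) = r^2 + 6*r + 8
(4) = gcd(p*(p + 7/2), p*(p + 2)) = p
(5) = gcd((x - 8)*(x - 1)*(x + 2), (x - 1)*(x + 3)) = x - 1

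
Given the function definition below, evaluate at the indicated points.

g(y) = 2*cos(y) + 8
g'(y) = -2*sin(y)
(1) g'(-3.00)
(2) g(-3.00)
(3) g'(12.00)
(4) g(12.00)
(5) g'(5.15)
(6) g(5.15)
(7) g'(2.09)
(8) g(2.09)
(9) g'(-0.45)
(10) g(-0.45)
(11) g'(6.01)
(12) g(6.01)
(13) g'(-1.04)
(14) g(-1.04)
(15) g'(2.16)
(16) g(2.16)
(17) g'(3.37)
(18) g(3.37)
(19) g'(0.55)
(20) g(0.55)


(1) = 0.28
(2) = 6.02
(3) = 1.07
(4) = 9.69
(5) = 1.81
(6) = 8.85
(7) = -1.74
(8) = 7.01
(9) = 0.87
(10) = 9.80
(11) = 0.54
(12) = 9.93
(13) = 1.72
(14) = 9.01
(15) = -1.66
(16) = 6.89
(17) = 0.45
(18) = 6.05
(19) = -1.05
(20) = 9.71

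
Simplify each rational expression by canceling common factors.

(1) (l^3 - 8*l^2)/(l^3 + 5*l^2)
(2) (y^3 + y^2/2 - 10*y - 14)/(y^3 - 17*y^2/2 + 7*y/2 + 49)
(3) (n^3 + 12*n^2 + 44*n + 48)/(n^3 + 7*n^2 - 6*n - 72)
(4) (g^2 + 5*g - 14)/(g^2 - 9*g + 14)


(1) = (l - 8)/(l + 5)
(2) = (y + 2)/(y - 7)
(3) = (n + 2)/(n - 3)
(4) = (g + 7)/(g - 7)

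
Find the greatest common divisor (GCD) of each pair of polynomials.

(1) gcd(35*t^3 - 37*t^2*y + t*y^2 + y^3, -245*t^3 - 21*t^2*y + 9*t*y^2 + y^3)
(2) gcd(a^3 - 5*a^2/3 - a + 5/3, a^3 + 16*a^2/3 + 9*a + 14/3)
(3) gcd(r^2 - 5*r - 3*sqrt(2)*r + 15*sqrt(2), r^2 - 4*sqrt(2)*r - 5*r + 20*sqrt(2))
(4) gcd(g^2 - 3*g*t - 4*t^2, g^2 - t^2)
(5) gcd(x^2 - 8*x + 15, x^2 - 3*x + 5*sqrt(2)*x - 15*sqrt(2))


(1) = -35*t^2 + 2*t*y + y^2
(2) = gcd((a - 5/3)*(a - 1)*(a + 1), (a + 1)*(a + 2)*(a + 7/3)) = a + 1
(3) = r - 5
(4) = g + t
(5) = gcd((x - 5)*(x - 3), (x - 3)*(x + 5*sqrt(2))) = x - 3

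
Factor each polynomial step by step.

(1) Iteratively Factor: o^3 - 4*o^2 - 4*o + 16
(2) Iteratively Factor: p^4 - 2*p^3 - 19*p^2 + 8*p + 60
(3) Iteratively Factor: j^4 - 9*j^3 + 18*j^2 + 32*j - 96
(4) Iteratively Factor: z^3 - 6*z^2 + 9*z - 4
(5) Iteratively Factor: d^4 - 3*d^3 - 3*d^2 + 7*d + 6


(1) = (o - 2)*(o^2 - 2*o - 8) = (o - 4)*(o - 2)*(o + 2)
(2) = (p + 3)*(p^3 - 5*p^2 - 4*p + 20) = (p - 2)*(p + 3)*(p^2 - 3*p - 10) = (p - 5)*(p - 2)*(p + 3)*(p + 2)
(3) = (j - 4)*(j^3 - 5*j^2 - 2*j + 24) = (j - 4)^2*(j^2 - j - 6) = (j - 4)^2*(j + 2)*(j - 3)
(4) = (z - 1)*(z^2 - 5*z + 4) = (z - 1)^2*(z - 4)
(5) = (d + 1)*(d^3 - 4*d^2 + d + 6) = (d - 2)*(d + 1)*(d^2 - 2*d - 3) = (d - 3)*(d - 2)*(d + 1)*(d + 1)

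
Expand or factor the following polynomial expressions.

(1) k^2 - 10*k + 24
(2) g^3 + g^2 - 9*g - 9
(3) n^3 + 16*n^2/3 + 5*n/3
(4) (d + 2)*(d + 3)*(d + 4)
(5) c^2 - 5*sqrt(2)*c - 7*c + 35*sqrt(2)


(1) = (k - 6)*(k - 4)
(2) = (g - 3)*(g + 1)*(g + 3)
(3) = n*(n + 1/3)*(n + 5)
(4) = d^3 + 9*d^2 + 26*d + 24
(5) = (c - 7)*(c - 5*sqrt(2))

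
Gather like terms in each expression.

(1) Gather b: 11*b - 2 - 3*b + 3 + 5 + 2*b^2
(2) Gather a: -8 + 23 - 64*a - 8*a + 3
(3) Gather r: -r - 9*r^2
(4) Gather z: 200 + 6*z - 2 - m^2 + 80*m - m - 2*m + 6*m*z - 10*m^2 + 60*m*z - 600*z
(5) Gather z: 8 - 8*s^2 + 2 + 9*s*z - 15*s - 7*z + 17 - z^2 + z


(1) = 2*b^2 + 8*b + 6
(2) = 18 - 72*a
(3) = -9*r^2 - r
(4) = -11*m^2 + 77*m + z*(66*m - 594) + 198
(5) = -8*s^2 - 15*s - z^2 + z*(9*s - 6) + 27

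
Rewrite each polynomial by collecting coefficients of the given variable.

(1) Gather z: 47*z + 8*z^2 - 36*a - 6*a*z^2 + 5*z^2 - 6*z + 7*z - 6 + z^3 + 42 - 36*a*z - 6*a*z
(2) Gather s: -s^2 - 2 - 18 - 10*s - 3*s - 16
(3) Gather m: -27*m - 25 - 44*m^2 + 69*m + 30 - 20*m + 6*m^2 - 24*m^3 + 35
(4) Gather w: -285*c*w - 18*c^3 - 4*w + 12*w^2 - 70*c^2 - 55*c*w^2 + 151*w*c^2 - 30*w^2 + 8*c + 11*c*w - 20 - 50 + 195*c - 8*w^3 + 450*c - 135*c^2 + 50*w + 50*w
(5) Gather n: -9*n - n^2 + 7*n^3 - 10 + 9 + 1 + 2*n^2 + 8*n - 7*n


(1) = -36*a + z^3 + z^2*(13 - 6*a) + z*(48 - 42*a) + 36
(2) = -s^2 - 13*s - 36
(3) = -24*m^3 - 38*m^2 + 22*m + 40
(4) = -18*c^3 - 205*c^2 + 653*c - 8*w^3 + w^2*(-55*c - 18) + w*(151*c^2 - 274*c + 96) - 70
(5) = 7*n^3 + n^2 - 8*n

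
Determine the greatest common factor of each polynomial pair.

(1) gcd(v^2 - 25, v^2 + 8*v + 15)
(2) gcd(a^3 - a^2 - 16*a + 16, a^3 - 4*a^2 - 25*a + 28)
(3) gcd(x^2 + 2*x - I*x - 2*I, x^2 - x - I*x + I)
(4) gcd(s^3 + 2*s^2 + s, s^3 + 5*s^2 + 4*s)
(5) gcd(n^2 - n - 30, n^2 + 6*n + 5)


(1) = v + 5
(2) = a^2 + 3*a - 4
(3) = gcd((x + 2)*(x - I), (x - 1)*(x - I)) = x - I
(4) = s^2 + s
(5) = gcd((n - 6)*(n + 5), (n + 1)*(n + 5)) = n + 5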